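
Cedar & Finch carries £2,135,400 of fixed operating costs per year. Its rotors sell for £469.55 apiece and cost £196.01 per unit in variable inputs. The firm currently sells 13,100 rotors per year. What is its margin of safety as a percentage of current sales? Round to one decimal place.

Each unit contributes £469.55 − £196.01 = £273.54. Break-even units = £2,135,400 ÷ £273.54 = 7,806.54; break-even revenue = 7,806.54 × £469.55 = £3,665,559.22.
Actual sales revenue = 13,100 × £469.55 = £6,151,105.00.
Margin of safety = (£6,151,105.00 − £3,665,559.22) ÷ £6,151,105.00 = 40.4%.

40.4%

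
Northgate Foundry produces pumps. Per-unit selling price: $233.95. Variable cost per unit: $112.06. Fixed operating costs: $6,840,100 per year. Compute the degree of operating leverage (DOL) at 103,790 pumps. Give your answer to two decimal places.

At 103,790 units, contribution = 103,790 × $121.89 = $12,650,963.10.
Subtracting fixed costs: EBIT = $12,650,963.10 − $6,840,100 = $5,810,863.10.
DOL = contribution ÷ EBIT = $12,650,963.10 ÷ $5,810,863.10 = 2.1771.

2.18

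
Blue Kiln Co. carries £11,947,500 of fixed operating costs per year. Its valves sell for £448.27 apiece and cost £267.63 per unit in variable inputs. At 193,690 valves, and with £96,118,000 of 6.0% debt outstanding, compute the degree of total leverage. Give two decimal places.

Total contribution margin = 193,690 × £180.64 = £34,988,161.60.
Subtracting fixed costs: EBIT = £34,988,161.60 − £11,947,500 = £23,040,661.60. Interest = £5,767,080.00.
DOL = £34,988,161.60 ÷ £23,040,661.60 = 1.5185; DFL = £23,040,661.60 ÷ £17,273,581.60 = 1.3339.
Combined leverage = 1.5185 × 1.3339 = 2.0255.

2.03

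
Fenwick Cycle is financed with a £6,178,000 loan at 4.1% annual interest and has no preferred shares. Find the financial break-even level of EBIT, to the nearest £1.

Annual interest = 4.1% × £6,178,000 = £253,298.00.
Without preferred stock the financial break-even is simply EBIT = interest = £253,298.00.

£253,298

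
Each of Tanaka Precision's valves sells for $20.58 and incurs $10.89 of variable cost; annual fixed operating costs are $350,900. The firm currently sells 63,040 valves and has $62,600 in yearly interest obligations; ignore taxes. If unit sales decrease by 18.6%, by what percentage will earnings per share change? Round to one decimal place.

At 63,040 units, contribution = 63,040 × $9.69 = $610,857.60.
EBIT = $610,857.60 − $350,900 = $259,957.60.
After interest of $62,600.00, pre-tax earnings = $197,357.60.
DCL = total CM / (EBIT − I) = $610,857.60 / $197,357.60 = 3.0952.
%ΔEPS = DCL × %ΔSales = 3.0952 × -18.6% = -57.6%.

-57.6%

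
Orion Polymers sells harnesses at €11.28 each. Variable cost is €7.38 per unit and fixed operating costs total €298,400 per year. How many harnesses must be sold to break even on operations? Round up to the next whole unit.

76,513 harnesses

Each unit contributes €11.28 − €7.38 = €3.90.
Units to break even: €298,400 ÷ €3.90 = 76,512.82, rounded up to 76,513.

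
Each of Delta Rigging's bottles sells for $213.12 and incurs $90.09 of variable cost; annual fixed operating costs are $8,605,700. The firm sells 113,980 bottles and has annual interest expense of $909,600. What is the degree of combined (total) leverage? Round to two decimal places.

Contribution at this volume is 113,980 × $123.03 = $14,022,959.40.
EBIT = $14,022,959.40 − $8,605,700 = $5,417,259.40. Interest = $909,600.00.
DOL = $14,022,959.40 ÷ $5,417,259.40 = 2.5886; DFL = $5,417,259.40 ÷ $4,507,659.40 = 1.2018.
Combined leverage = 2.5886 × 1.2018 = 3.1110.

3.11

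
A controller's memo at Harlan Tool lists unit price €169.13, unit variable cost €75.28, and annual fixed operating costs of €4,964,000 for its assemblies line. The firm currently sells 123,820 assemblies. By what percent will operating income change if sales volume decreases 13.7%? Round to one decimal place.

-23.9%

Total contribution margin = 123,820 × €93.85 = €11,620,507.00.
EBIT = €11,620,507.00 − €4,964,000 = €6,656,507.00.
DOL = contribution ÷ EBIT = €11,620,507.00 ÷ €6,656,507.00 = 1.7457.
So EBIT moves 1.7457 × (-13.7%) = -23.9%.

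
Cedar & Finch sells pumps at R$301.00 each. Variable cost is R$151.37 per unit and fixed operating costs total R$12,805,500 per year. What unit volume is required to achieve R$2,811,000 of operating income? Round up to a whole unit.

104,368 pumps

Unit CM = price − variable cost = R$301.00 − R$151.37 = R$149.63.
Required volume = (fixed costs + target profit) ÷ CM = (R$12,805,500 + R$2,811,000) ÷ R$149.63 = 104,367.44, so 104,368 pumps.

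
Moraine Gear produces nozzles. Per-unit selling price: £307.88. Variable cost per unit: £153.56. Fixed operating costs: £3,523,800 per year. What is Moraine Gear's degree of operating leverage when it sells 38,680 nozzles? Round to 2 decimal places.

2.44

Contribution at this volume is 38,680 × £154.32 = £5,969,097.60.
EBIT = £5,969,097.60 − £3,523,800 = £2,445,297.60.
DOL = contribution ÷ EBIT = £5,969,097.60 ÷ £2,445,297.60 = 2.4411.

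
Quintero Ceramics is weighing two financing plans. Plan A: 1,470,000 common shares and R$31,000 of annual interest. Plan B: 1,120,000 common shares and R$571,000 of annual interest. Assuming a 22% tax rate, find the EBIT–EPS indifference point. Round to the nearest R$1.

Set EPS_A = EPS_B: (EBIT − R$31,000)(1 − 0.22) ÷ 1,470,000 = (EBIT − R$571,000)(1 − 0.22) ÷ 1,120,000.
The (1 − t) factor cancels: (EBIT − 31,000) × 1,120,000 = (EBIT − 571,000) × 1,470,000.
EBIT × (1,470,000 − 1,120,000) = 571,000 × 1,470,000 − 31,000 × 1,120,000 = 804,650,000,000, so EBIT = 804,650,000,000 ÷ 350,000 = 2,299,000.00.

R$2,299,000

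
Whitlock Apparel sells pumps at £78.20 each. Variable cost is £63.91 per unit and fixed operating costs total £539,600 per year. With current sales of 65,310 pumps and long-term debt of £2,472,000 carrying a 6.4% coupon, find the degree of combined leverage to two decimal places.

At 65,310 units, contribution = 65,310 × £14.29 = £933,279.90.
EBIT = £933,279.90 − £539,600 = £393,679.90. Interest = £158,208.00, so EBIT − I = £235,471.90.
DCL = contribution ÷ (EBIT − I) = £933,279.90 ÷ £235,471.90 = 3.9634.

3.96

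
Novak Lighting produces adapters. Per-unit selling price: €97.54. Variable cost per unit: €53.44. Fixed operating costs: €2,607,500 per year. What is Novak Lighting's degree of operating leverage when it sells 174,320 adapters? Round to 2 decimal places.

1.51

At 174,320 units, contribution = 174,320 × €44.10 = €7,687,512.00.
Operating income = contribution − fixed costs = €7,687,512.00 − €2,607,500 = €5,080,012.00.
DOL = contribution ÷ EBIT = €7,687,512.00 ÷ €5,080,012.00 = 1.5133.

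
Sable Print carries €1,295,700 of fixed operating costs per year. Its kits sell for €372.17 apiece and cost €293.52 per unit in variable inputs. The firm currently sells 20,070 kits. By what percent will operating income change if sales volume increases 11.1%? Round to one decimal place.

Total contribution margin = 20,070 × €78.65 = €1,578,505.50.
Subtracting fixed costs: EBIT = €1,578,505.50 − €1,295,700 = €282,805.50.
DOL = contribution ÷ EBIT = €1,578,505.50 ÷ €282,805.50 = 5.5816.
So EBIT moves 5.5816 × (+11.1%) = +62.0%.

+62.0%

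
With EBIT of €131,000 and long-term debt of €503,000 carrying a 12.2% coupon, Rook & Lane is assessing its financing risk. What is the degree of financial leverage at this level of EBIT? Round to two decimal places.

1.88

Annual interest charges come to €61,366.00.
DFL = EBIT ÷ (EBIT − I) = €131,000 ÷ (€131,000 − €61,366.00) = €131,000 ÷ €69,634.00 = 1.8813.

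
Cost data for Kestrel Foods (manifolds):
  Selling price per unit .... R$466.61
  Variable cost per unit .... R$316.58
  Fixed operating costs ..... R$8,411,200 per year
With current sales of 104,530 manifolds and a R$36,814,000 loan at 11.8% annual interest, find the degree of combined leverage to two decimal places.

Contribution at this volume is 104,530 × R$150.03 = R$15,682,635.90.
EBIT = R$15,682,635.90 − R$8,411,200 = R$7,271,435.90. Interest = R$4,344,052.00.
DOL = R$15,682,635.90 ÷ R$7,271,435.90 = 2.1567; DFL = R$7,271,435.90 ÷ R$2,927,383.90 = 2.4839.
DCL = DOL × DFL = 2.1567 × 2.4839 = 5.3570.

5.36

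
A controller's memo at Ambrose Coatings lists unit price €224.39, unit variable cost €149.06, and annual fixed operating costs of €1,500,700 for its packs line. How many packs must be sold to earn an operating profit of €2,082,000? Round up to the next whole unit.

Unit CM = price − variable cost = €224.39 − €149.06 = €75.33.
Units = (FC + target) / CM = (€1,500,700 + €2,082,000) / €75.33 = 47,560.07, so 47,561 packs.

47,561 packs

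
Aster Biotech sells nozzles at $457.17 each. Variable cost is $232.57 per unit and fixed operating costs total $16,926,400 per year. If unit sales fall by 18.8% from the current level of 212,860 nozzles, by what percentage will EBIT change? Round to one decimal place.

-29.1%

At 212,860 units, contribution = 212,860 × $224.60 = $47,808,356.00.
Subtracting fixed costs: EBIT = $47,808,356.00 − $16,926,400 = $30,881,956.00.
Degree of operating leverage = $47,808,356.00 / $30,881,956.00 = 1.5481.
%ΔEBIT = DOL × %ΔSales = 1.5481 × -18.8% = -29.1%.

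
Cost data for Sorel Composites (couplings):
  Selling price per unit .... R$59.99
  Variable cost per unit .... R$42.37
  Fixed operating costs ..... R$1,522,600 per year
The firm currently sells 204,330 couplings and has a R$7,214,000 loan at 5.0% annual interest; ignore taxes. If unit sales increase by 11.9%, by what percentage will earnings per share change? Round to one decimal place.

+25.0%

Contribution at this volume is 204,330 × R$17.62 = R$3,600,294.60.
Operating income = contribution − fixed costs = R$3,600,294.60 − R$1,522,600 = R$2,077,694.60.
After interest of R$360,700.00, pre-tax earnings = R$1,716,994.60.
DCL = total CM / (EBIT − I) = R$3,600,294.60 / R$1,716,994.60 = 2.0969.
%ΔEPS = DCL × %ΔSales = 2.0969 × +11.9% = +25.0%.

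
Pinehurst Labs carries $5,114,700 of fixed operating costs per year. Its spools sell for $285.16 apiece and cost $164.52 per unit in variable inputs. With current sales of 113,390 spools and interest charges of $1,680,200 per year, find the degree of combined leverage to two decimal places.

1.99

Contribution at this volume is 113,390 × $120.64 = $13,679,369.60.
Subtracting fixed costs: EBIT = $13,679,369.60 − $5,114,700 = $8,564,669.60. Interest = $1,680,200.00, so EBIT − I = $6,884,469.60.
DCL = contribution ÷ (EBIT − I) = $13,679,369.60 ÷ $6,884,469.60 = 1.9870.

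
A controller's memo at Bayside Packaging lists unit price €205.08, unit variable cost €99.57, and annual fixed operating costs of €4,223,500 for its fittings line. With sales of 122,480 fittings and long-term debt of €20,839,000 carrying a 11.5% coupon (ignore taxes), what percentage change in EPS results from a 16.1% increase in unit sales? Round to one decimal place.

Contribution at this volume is 122,480 × €105.51 = €12,922,864.80.
EBIT = €12,922,864.80 − €4,223,500 = €8,699,364.80.
After interest of €2,396,485.00, pre-tax earnings = €6,302,879.80.
DCL = total CM / (EBIT − I) = €12,922,864.80 / €6,302,879.80 = 2.0503.
%ΔEPS = DCL × %ΔSales = 2.0503 × +16.1% = +33.0%.

+33.0%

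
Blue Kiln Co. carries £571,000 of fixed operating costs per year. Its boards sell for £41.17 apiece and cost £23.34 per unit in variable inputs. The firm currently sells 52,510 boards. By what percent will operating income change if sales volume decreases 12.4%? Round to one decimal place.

Total contribution margin = 52,510 × £17.83 = £936,253.30.
Subtracting fixed costs: EBIT = £936,253.30 − £571,000 = £365,253.30.
DOL = contribution ÷ EBIT = £936,253.30 ÷ £365,253.30 = 2.5633.
%ΔEBIT = DOL × %ΔSales = 2.5633 × -12.4% = -31.8%.

-31.8%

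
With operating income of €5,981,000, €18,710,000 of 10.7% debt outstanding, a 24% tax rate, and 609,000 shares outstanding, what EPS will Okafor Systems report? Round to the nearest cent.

€4.97

Interest = €2,001,970.00, so EBT = €5,981,000 − €2,001,970.00 = €3,979,030.00.
Net income = €3,979,030.00 × (1 − 0.24) = €3,024,062.80.
EPS = €3,024,062.80 ÷ 609,000 = €4.97.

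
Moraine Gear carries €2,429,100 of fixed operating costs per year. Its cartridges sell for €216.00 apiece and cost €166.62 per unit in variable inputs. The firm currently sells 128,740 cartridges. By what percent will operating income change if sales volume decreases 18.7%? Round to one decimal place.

At 128,740 units, contribution = 128,740 × €49.38 = €6,357,181.20.
Subtracting fixed costs: EBIT = €6,357,181.20 − €2,429,100 = €3,928,081.20.
Degree of operating leverage = €6,357,181.20 / €3,928,081.20 = 1.6184.
Operating income changes by 1.6184 × -18.7% = -30.3%.

-30.3%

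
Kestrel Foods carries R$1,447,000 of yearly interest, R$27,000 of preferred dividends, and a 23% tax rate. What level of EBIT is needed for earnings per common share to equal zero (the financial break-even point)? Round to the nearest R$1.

Preferred dividends are paid after tax, so their pre-tax equivalent is R$27,000 ÷ (1 − 0.23) = R$35,064.94.
Financial break-even EBIT = interest + D_p ÷ (1 − t) = R$1,447,000 + R$35,064.94 = R$1,482,064.94.

R$1,482,065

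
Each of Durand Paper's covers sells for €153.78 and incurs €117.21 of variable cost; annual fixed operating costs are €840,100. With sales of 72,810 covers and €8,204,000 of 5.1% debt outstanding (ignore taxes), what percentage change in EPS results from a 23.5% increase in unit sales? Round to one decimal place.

Contribution at this volume is 72,810 × €36.57 = €2,662,661.70.
Operating income = contribution − fixed costs = €2,662,661.70 − €840,100 = €1,822,561.70.
After interest of €418,404.00, pre-tax earnings = €1,404,157.70.
DCL = total CM / (EBIT − I) = €2,662,661.70 / €1,404,157.70 = 1.8963.
EPS therefore changes by 1.8963 × (+23.5%) = +44.6%.

+44.6%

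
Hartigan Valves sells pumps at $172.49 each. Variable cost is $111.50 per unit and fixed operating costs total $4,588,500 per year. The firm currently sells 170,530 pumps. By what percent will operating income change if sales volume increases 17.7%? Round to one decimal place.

Contribution at this volume is 170,530 × $60.99 = $10,400,624.70.
Operating income = contribution − fixed costs = $10,400,624.70 − $4,588,500 = $5,812,124.70.
DOL = contribution ÷ EBIT = $10,400,624.70 ÷ $5,812,124.70 = 1.7895.
%ΔEBIT = DOL × %ΔSales = 1.7895 × +17.7% = +31.7%.

+31.7%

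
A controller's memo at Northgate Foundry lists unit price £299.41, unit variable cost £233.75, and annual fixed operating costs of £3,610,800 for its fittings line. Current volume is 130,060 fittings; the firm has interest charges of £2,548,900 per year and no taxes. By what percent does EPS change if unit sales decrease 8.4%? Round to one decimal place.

Total contribution margin = 130,060 × £65.66 = £8,539,739.60.
EBIT = £8,539,739.60 − £3,610,800 = £4,928,939.60.
After interest of £2,548,900.00, pre-tax earnings = £2,380,039.60.
Degree of combined leverage = contribution ÷ (EBIT − I) = £8,539,739.60 ÷ £2,380,039.60 = 3.5881.
EPS therefore changes by 3.5881 × (-8.4%) = -30.1%.

-30.1%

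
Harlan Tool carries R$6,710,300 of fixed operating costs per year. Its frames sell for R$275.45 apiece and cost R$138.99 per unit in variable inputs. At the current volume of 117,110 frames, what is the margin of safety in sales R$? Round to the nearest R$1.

R$18,712,939

Each unit contributes R$275.45 − R$138.99 = R$136.46. Break-even units = R$6,710,300 ÷ R$136.46 = 49,174.12; break-even revenue = 49,174.12 × R$275.45 = R$13,545,010.52.
Current sales = 117,110 × R$275.45 = R$32,257,949.50.
Margin of safety = R$32,257,949.50 − R$13,545,010.52 = R$18,712,939.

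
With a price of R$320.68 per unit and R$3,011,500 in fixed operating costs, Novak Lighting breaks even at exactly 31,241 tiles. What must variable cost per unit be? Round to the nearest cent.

At break-even, FC = Q × (P − VC), so P − VC = R$3,011,500 ÷ 31,241 = R$96.3958.
Hence VC = price − CM = R$320.68 − R$96.3958 = R$224.28.

R$224.28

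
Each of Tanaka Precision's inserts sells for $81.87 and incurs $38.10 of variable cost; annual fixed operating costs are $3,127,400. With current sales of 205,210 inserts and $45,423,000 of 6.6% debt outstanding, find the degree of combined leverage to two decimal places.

3.14

Contribution at this volume is 205,210 × $43.77 = $8,982,041.70.
Operating income = contribution − fixed costs = $8,982,041.70 − $3,127,400 = $5,854,641.70. Interest = $2,997,918.00, so EBIT − I = $2,856,723.70.
Degree of total leverage = total CM / (EBIT − interest) = $8,982,041.70 / $2,856,723.70 = 3.1442.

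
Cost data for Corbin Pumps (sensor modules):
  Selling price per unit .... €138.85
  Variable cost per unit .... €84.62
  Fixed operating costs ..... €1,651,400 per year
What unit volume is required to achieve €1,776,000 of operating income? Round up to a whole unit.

Each unit contributes €138.85 − €84.62 = €54.23.
Need Q such that Q × €54.23 − €1,651,400 = €1,776,000, i.e. Q = €3,427,400 / €54.23 = 63,201.18 → 63,202.

63,202 sensor modules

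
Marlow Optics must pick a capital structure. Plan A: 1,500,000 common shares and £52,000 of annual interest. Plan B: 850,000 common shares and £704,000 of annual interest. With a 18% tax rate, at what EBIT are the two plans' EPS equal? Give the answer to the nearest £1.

Set EPS_A = EPS_B: (EBIT − £52,000)(1 − 0.18) ÷ 1,500,000 = (EBIT − £704,000)(1 − 0.18) ÷ 850,000.
The (1 − t) factor cancels: (EBIT − 52,000) × 850,000 = (EBIT − 704,000) × 1,500,000.
EBIT × (1,500,000 − 850,000) = 704,000 × 1,500,000 − 52,000 × 850,000 = 1,011,800,000,000, so EBIT = 1,011,800,000,000 ÷ 650,000 = 1,556,615.38.

£1,556,615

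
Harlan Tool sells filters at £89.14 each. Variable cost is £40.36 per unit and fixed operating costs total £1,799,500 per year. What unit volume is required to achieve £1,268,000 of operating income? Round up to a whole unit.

62,885 filters

Contribution margin per unit = £89.14 − £40.36 = £48.78.
Required volume = (fixed costs + target profit) ÷ CM = (£1,799,500 + £1,268,000) ÷ £48.78 = 62,884.38, so 62,885 filters.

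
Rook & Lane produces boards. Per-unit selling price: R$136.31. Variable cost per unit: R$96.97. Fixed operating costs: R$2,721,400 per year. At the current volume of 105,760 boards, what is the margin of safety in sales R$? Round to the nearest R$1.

R$4,986,709

Unit CM = price − variable cost = R$136.31 − R$96.97 = R$39.34. Break-even units = R$2,721,400 ÷ R$39.34 = 69,176.41; break-even revenue = 69,176.41 × R$136.31 = R$9,429,436.55.
Current sales = 105,760 × R$136.31 = R$14,416,145.60.
Margin of safety = R$14,416,145.60 − R$9,429,436.55 = R$4,986,709.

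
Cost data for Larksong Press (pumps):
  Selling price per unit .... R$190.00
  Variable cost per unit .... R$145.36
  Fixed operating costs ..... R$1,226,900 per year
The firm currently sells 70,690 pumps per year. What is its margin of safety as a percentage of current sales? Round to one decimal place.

Contribution margin per unit = R$190.00 − R$145.36 = R$44.64. Break-even units = R$1,226,900 ÷ R$44.64 = 27,484.32; break-even revenue = 27,484.32 × R$190.00 = R$5,222,020.61.
Actual sales revenue = 70,690 × R$190.00 = R$13,431,100.00.
Margin of safety = (R$13,431,100.00 − R$5,222,020.61) ÷ R$13,431,100.00 = 61.1%.

61.1%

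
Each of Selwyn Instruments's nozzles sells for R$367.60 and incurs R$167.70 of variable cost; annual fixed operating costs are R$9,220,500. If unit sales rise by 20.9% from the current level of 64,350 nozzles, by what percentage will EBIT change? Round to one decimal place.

Total contribution margin = 64,350 × R$199.90 = R$12,863,565.00.
Operating income = contribution − fixed costs = R$12,863,565.00 − R$9,220,500 = R$3,643,065.00.
DOL = contribution ÷ EBIT = R$12,863,565.00 ÷ R$3,643,065.00 = 3.5310.
%ΔEBIT = DOL × %ΔSales = 3.5310 × +20.9% = +73.8%.

+73.8%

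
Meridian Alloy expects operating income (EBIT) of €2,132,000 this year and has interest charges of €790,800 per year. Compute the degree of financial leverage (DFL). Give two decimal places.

Interest = €790,800.00.
Degree of financial leverage = EBIT / (EBIT − interest) = €2,132,000 / €1,341,200.00 = 1.5896.

1.59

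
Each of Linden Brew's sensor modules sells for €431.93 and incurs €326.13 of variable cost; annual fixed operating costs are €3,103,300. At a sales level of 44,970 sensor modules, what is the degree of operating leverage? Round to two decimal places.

Contribution at this volume is 44,970 × €105.80 = €4,757,826.00.
EBIT = €4,757,826.00 − €3,103,300 = €1,654,526.00.
Degree of operating leverage = €4,757,826.00 / €1,654,526.00 = 2.8756.

2.88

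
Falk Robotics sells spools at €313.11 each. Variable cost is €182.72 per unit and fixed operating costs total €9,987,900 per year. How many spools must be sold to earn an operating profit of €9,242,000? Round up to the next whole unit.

147,480 spools

Unit CM = price − variable cost = €313.11 − €182.72 = €130.39.
Need Q such that Q × €130.39 − €9,987,900 = €9,242,000, i.e. Q = €19,229,900 / €130.39 = 147,479.87 → 147,480.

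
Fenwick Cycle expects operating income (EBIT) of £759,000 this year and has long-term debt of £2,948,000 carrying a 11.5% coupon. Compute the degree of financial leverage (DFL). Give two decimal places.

1.81

Interest = £339,020.00.
DFL = EBIT ÷ (EBIT − I) = £759,000 ÷ (£759,000 − £339,020.00) = £759,000 ÷ £419,980.00 = 1.8072.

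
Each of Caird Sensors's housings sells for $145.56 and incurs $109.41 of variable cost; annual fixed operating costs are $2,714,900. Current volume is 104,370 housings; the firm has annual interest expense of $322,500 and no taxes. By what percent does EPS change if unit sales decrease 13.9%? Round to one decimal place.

Total contribution margin = 104,370 × $36.15 = $3,772,975.50.
Operating income = contribution − fixed costs = $3,772,975.50 − $2,714,900 = $1,058,075.50.
After interest of $322,500.00, pre-tax earnings = $735,575.50.
DCL = total CM / (EBIT − I) = $3,772,975.50 / $735,575.50 = 5.1293.
%ΔEPS = DCL × %ΔSales = 5.1293 × -13.9% = -71.3%.

-71.3%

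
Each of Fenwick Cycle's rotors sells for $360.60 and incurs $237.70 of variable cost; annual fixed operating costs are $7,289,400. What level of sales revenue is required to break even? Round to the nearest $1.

CM per unit = $360.60 − $237.70 = $122.90; CM ratio = $122.90 / $360.60 = 0.3408.
Break-even revenue = fixed costs × price ÷ CM = $7,289,400 × $360.60 ÷ $122.90 = $21,387,776.

$21,387,776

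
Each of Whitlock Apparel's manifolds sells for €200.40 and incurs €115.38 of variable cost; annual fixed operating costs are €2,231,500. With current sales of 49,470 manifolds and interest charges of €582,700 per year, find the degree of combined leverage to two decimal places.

3.02

At 49,470 units, contribution = 49,470 × €85.02 = €4,205,939.40.
Operating income = contribution − fixed costs = €4,205,939.40 − €2,231,500 = €1,974,439.40. Interest = €582,700.00.
DOL = €4,205,939.40 ÷ €1,974,439.40 = 2.1302; DFL = €1,974,439.40 ÷ €1,391,739.40 = 1.4187.
Combined leverage = 2.1302 × 1.4187 = 3.0221.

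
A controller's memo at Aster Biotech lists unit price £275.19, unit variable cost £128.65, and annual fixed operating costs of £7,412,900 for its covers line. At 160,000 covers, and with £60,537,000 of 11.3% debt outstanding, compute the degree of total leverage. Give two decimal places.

2.55

Contribution at this volume is 160,000 × £146.54 = £23,446,400.00.
EBIT = £23,446,400.00 − £7,412,900 = £16,033,500.00. Interest = £6,840,681.00, so EBIT − I = £9,192,819.00.
Degree of total leverage = total CM / (EBIT − interest) = £23,446,400.00 / £9,192,819.00 = 2.5505.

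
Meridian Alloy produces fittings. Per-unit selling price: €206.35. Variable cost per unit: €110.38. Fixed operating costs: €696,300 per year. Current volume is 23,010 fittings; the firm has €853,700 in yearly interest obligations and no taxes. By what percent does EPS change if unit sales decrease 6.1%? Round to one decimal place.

At 23,010 units, contribution = 23,010 × €95.97 = €2,208,269.70.
EBIT = €2,208,269.70 − €696,300 = €1,511,969.70.
After interest of €853,700.00, pre-tax earnings = €658,269.70.
Degree of combined leverage = contribution ÷ (EBIT − I) = €2,208,269.70 ÷ €658,269.70 = 3.3547.
%ΔEPS = DCL × %ΔSales = 3.3547 × -6.1% = -20.5%.

-20.5%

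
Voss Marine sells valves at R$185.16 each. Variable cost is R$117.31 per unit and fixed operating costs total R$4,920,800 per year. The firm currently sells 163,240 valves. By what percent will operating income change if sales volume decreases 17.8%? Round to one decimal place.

-32.0%

At 163,240 units, contribution = 163,240 × R$67.85 = R$11,075,834.00.
Subtracting fixed costs: EBIT = R$11,075,834.00 − R$4,920,800 = R$6,155,034.00.
DOL = contribution ÷ EBIT = R$11,075,834.00 ÷ R$6,155,034.00 = 1.7995.
Operating income changes by 1.7995 × -17.8% = -32.0%.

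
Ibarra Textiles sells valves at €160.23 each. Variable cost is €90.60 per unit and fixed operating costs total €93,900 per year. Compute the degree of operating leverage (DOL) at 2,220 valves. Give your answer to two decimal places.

Contribution at this volume is 2,220 × €69.63 = €154,578.60.
Subtracting fixed costs: EBIT = €154,578.60 − €93,900 = €60,678.60.
DOL = contribution ÷ EBIT = €154,578.60 ÷ €60,678.60 = 2.5475.

2.55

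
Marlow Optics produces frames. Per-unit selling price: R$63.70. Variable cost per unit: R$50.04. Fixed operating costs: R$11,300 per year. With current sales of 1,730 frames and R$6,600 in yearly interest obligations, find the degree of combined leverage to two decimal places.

4.12

Total contribution margin = 1,730 × R$13.66 = R$23,631.80.
Operating income = contribution − fixed costs = R$23,631.80 − R$11,300 = R$12,331.80. Interest = R$6,600.00, so EBIT − I = R$5,731.80.
Degree of total leverage = total CM / (EBIT − interest) = R$23,631.80 / R$5,731.80 = 4.1229.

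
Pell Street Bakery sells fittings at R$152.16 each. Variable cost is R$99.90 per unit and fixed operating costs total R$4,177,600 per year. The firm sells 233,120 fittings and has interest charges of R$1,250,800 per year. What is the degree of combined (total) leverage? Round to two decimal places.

1.80

Total contribution margin = 233,120 × R$52.26 = R$12,182,851.20.
EBIT = R$12,182,851.20 − R$4,177,600 = R$8,005,251.20. Interest = R$1,250,800.00.
DOL = R$12,182,851.20 ÷ R$8,005,251.20 = 1.5219; DFL = R$8,005,251.20 ÷ R$6,754,451.20 = 1.1852.
DCL = DOL × DFL = 1.5219 × 1.1852 = 1.8038.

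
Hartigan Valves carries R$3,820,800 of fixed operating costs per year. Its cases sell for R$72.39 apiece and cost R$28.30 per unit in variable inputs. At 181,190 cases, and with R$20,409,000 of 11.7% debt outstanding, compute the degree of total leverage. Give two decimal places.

At 181,190 units, contribution = 181,190 × R$44.09 = R$7,988,667.10.
EBIT = R$7,988,667.10 − R$3,820,800 = R$4,167,867.10. Interest = R$2,387,853.00.
DOL = R$7,988,667.10 ÷ R$4,167,867.10 = 1.9167; DFL = R$4,167,867.10 ÷ R$1,780,014.10 = 2.3415.
DCL = DOL × DFL = 1.9167 × 2.3415 = 4.4880.

4.49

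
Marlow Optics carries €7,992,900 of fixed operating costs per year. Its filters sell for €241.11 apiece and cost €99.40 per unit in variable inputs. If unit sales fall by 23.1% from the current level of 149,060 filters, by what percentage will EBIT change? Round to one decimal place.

-37.2%

Total contribution margin = 149,060 × €141.71 = €21,123,292.60.
Subtracting fixed costs: EBIT = €21,123,292.60 − €7,992,900 = €13,130,392.60.
So DOL = total CM / EBIT = €21,123,292.60 / €13,130,392.60 = 1.6087.
%ΔEBIT = DOL × %ΔSales = 1.6087 × -23.1% = -37.2%.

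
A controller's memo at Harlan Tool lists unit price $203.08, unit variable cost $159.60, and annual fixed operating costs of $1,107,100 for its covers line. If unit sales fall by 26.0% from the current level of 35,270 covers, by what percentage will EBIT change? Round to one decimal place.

Total contribution margin = 35,270 × $43.48 = $1,533,539.60.
Subtracting fixed costs: EBIT = $1,533,539.60 − $1,107,100 = $426,439.60.
Degree of operating leverage = $1,533,539.60 / $426,439.60 = 3.5961.
Operating income changes by 3.5961 × -26.0% = -93.5%.

-93.5%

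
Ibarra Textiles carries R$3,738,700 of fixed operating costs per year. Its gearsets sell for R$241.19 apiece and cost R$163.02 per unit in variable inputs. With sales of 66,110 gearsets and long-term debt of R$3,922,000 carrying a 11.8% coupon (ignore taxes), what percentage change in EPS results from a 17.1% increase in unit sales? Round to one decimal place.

Contribution at this volume is 66,110 × R$78.17 = R$5,167,818.70.
EBIT = R$5,167,818.70 − R$3,738,700 = R$1,429,118.70.
Interest = R$462,796.00, so EBIT − I = R$966,322.70.
DCL = total CM / (EBIT − I) = R$5,167,818.70 / R$966,322.70 = 5.3479.
EPS therefore changes by 5.3479 × (+17.1%) = +91.4%.

+91.4%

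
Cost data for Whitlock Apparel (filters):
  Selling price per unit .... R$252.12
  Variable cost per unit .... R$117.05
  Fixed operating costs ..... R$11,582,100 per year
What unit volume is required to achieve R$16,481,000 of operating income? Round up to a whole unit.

Each unit contributes R$252.12 − R$117.05 = R$135.07.
Units = (FC + target) / CM = (R$11,582,100 + R$16,481,000) / R$135.07 = 207,767.08, so 207,768 filters.

207,768 filters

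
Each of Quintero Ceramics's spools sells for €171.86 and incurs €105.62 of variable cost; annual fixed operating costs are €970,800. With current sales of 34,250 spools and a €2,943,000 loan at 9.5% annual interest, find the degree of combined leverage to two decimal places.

2.23

Contribution at this volume is 34,250 × €66.24 = €2,268,720.00.
Operating income = contribution − fixed costs = €2,268,720.00 − €970,800 = €1,297,920.00. Interest = €279,585.00, so EBIT − I = €1,018,335.00.
DCL = contribution ÷ (EBIT − I) = €2,268,720.00 ÷ €1,018,335.00 = 2.2279.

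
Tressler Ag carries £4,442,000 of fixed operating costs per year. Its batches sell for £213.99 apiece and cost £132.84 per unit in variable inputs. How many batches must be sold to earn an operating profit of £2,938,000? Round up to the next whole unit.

90,943 batches

Contribution margin per unit = £213.99 − £132.84 = £81.15.
Required volume = (fixed costs + target profit) ÷ CM = (£4,442,000 + £2,938,000) ÷ £81.15 = 90,942.70, so 90,943 batches.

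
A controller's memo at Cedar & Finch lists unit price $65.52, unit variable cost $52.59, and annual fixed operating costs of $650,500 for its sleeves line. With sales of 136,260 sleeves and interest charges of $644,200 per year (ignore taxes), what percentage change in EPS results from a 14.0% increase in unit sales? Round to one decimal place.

+52.8%

Contribution at this volume is 136,260 × $12.93 = $1,761,841.80.
Subtracting fixed costs: EBIT = $1,761,841.80 − $650,500 = $1,111,341.80.
After interest of $644,200.00, pre-tax earnings = $467,141.80.
Degree of combined leverage = contribution ÷ (EBIT − I) = $1,761,841.80 ÷ $467,141.80 = 3.7715.
EPS therefore changes by 3.7715 × (+14.0%) = +52.8%.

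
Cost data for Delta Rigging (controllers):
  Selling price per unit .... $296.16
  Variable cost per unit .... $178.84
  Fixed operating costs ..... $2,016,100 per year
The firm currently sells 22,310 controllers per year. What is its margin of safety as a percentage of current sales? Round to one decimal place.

23.0%

Contribution margin per unit = $296.16 − $178.84 = $117.32. Break-even units = $2,016,100 ÷ $117.32 = 17,184.62; break-even revenue = 17,184.62 × $296.16 = $5,089,398.02.
Current sales = 22,310 × $296.16 = $6,607,329.60.
Margin of safety = ($6,607,329.60 − $5,089,398.02) ÷ $6,607,329.60 = 23.0%.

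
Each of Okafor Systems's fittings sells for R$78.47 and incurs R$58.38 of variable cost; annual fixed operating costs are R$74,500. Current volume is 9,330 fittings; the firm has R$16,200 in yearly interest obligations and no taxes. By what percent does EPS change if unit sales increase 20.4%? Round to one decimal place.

Contribution at this volume is 9,330 × R$20.09 = R$187,439.70.
Operating income = contribution − fixed costs = R$187,439.70 − R$74,500 = R$112,939.70.
Interest = R$16,200.00, so EBIT − I = R$96,739.70.
Degree of combined leverage = contribution ÷ (EBIT − I) = R$187,439.70 ÷ R$96,739.70 = 1.9376.
EPS therefore changes by 1.9376 × (+20.4%) = +39.5%.

+39.5%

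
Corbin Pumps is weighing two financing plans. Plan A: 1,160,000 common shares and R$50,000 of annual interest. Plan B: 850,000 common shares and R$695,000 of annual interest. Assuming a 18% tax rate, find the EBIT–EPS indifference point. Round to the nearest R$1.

R$2,463,548

Set EPS_A = EPS_B: (EBIT − R$50,000)(1 − 0.18) ÷ 1,160,000 = (EBIT − R$695,000)(1 − 0.18) ÷ 850,000.
The (1 − t) factor cancels: (EBIT − 50,000) × 850,000 = (EBIT − 695,000) × 1,160,000.
Solving, EBIT = (695,000·1,160,000 − 50,000·850,000) / (1,160,000 − 850,000) = 763,700,000,000 / 310,000 = 2,463,548.39.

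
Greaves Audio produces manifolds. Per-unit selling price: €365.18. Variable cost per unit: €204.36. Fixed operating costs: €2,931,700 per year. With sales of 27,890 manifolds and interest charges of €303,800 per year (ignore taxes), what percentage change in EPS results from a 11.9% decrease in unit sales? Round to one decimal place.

-42.7%

Total contribution margin = 27,890 × €160.82 = €4,485,269.80.
EBIT = €4,485,269.80 − €2,931,700 = €1,553,569.80.
Interest = €303,800.00, so EBIT − I = €1,249,769.80.
DCL = total CM / (EBIT − I) = €4,485,269.80 / €1,249,769.80 = 3.5889.
%ΔEPS = DCL × %ΔSales = 3.5889 × -11.9% = -42.7%.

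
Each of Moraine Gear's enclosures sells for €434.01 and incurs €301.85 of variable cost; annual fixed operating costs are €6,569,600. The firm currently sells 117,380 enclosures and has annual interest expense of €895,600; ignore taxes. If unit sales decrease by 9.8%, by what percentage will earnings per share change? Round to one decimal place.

At 117,380 units, contribution = 117,380 × €132.16 = €15,512,940.80.
EBIT = €15,512,940.80 − €6,569,600 = €8,943,340.80.
Interest = €895,600.00, so EBIT − I = €8,047,740.80.
DCL = total CM / (EBIT − I) = €15,512,940.80 / €8,047,740.80 = 1.9276.
EPS therefore changes by 1.9276 × (-9.8%) = -18.9%.

-18.9%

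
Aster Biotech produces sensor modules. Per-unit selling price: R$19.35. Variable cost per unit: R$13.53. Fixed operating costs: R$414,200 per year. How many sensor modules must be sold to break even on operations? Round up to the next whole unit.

Each unit contributes R$19.35 − R$13.53 = R$5.82.
Break-even volume = fixed costs ÷ CM per unit = R$414,200 ÷ R$5.82 = 71,168.38, so 71,169 sensor modules.

71,169 sensor modules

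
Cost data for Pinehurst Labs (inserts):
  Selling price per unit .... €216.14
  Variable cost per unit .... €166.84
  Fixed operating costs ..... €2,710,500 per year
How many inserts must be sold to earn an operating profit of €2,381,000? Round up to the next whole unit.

Each unit contributes €216.14 − €166.84 = €49.30.
Need Q such that Q × €49.30 − €2,710,500 = €2,381,000, i.e. Q = €5,091,500 / €49.30 = 103,275.86 → 103,276.

103,276 inserts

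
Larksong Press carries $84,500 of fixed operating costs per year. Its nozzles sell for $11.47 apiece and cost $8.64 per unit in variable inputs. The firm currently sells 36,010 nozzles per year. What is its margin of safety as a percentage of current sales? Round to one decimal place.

17.1%

Contribution margin per unit = $11.47 − $8.64 = $2.83. Break-even units = $84,500 ÷ $2.83 = 29,858.66; break-even revenue = 29,858.66 × $11.47 = $342,478.80.
Current sales = 36,010 × $11.47 = $413,034.70.
Margin of safety = ($413,034.70 − $342,478.80) ÷ $413,034.70 = 17.1%.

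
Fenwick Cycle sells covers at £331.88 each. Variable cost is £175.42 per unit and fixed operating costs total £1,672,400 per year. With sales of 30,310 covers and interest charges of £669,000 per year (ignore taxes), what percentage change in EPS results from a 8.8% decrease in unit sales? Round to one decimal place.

Total contribution margin = 30,310 × £156.46 = £4,742,302.60.
Operating income = contribution − fixed costs = £4,742,302.60 − £1,672,400 = £3,069,902.60.
After interest of £669,000.00, pre-tax earnings = £2,400,902.60.
Degree of combined leverage = contribution ÷ (EBIT − I) = £4,742,302.60 ÷ £2,400,902.60 = 1.9752.
%ΔEPS = DCL × %ΔSales = 1.9752 × -8.8% = -17.4%.

-17.4%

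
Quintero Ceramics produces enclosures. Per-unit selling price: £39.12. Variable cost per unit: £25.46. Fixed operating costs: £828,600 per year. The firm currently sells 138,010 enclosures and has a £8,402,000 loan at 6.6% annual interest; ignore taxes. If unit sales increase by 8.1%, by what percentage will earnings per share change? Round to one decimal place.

Total contribution margin = 138,010 × £13.66 = £1,885,216.60.
Operating income = contribution − fixed costs = £1,885,216.60 − £828,600 = £1,056,616.60.
After interest of £554,532.00, pre-tax earnings = £502,084.60.
DCL = total CM / (EBIT − I) = £1,885,216.60 / £502,084.60 = 3.7548.
%ΔEPS = DCL × %ΔSales = 3.7548 × +8.1% = +30.4%.

+30.4%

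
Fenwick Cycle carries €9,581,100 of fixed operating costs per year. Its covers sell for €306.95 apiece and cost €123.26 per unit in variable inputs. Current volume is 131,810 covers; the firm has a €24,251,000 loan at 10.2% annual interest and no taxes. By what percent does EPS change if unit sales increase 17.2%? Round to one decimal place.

At 131,810 units, contribution = 131,810 × €183.69 = €24,212,178.90.
Operating income = contribution − fixed costs = €24,212,178.90 − €9,581,100 = €14,631,078.90.
Interest = €2,473,602.00, so EBIT − I = €12,157,476.90.
Degree of combined leverage = contribution ÷ (EBIT − I) = €24,212,178.90 ÷ €12,157,476.90 = 1.9915.
%ΔEPS = DCL × %ΔSales = 1.9915 × +17.2% = +34.3%.

+34.3%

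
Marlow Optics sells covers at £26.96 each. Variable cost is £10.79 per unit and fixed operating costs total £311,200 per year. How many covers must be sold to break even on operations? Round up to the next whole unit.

19,246 covers

Contribution margin per unit = £26.96 − £10.79 = £16.17.
Break-even Q = £311,200 / £16.17 = 19,245.52 → 19,246 covers.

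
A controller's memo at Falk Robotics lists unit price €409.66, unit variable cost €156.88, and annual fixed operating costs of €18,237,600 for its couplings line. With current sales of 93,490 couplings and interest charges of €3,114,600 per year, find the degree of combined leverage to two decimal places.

10.36

At 93,490 units, contribution = 93,490 × €252.78 = €23,632,402.20.
Operating income = contribution − fixed costs = €23,632,402.20 − €18,237,600 = €5,394,802.20. Interest = €3,114,600.00.
DOL = €23,632,402.20 ÷ €5,394,802.20 = 4.3806; DFL = €5,394,802.20 ÷ €2,280,202.20 = 2.3659.
DCL = DOL × DFL = 4.3806 × 2.3659 = 10.3641.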